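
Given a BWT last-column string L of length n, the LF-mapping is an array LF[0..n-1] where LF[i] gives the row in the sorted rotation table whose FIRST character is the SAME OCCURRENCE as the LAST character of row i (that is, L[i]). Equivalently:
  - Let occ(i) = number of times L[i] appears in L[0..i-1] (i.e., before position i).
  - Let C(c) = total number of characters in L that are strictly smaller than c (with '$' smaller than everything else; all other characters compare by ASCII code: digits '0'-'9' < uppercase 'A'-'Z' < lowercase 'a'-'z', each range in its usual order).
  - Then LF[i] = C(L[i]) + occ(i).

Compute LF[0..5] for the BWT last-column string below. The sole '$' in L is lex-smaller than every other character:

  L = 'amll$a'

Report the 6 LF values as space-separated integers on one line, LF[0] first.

Answer: 1 5 3 4 0 2

Derivation:
Char counts: '$':1, 'a':2, 'l':2, 'm':1
C (first-col start): C('$')=0, C('a')=1, C('l')=3, C('m')=5
L[0]='a': occ=0, LF[0]=C('a')+0=1+0=1
L[1]='m': occ=0, LF[1]=C('m')+0=5+0=5
L[2]='l': occ=0, LF[2]=C('l')+0=3+0=3
L[3]='l': occ=1, LF[3]=C('l')+1=3+1=4
L[4]='$': occ=0, LF[4]=C('$')+0=0+0=0
L[5]='a': occ=1, LF[5]=C('a')+1=1+1=2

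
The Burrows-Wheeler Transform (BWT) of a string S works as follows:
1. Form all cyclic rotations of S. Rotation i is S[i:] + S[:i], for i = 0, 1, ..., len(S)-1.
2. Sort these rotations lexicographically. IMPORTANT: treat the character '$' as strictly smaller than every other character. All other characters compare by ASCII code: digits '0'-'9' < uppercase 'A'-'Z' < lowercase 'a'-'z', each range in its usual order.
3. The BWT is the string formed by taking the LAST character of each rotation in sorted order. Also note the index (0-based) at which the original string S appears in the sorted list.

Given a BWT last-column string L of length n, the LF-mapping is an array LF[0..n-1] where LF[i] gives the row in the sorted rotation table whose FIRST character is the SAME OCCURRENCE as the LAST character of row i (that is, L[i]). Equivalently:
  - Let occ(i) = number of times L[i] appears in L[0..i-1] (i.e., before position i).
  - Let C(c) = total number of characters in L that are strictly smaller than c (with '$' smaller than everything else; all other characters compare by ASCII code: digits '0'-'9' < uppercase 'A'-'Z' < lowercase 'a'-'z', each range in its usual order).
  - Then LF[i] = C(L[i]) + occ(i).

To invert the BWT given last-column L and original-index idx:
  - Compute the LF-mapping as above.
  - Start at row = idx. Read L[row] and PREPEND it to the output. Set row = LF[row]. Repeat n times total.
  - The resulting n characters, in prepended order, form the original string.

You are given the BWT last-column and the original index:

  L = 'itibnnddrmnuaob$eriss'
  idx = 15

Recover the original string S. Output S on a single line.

LF mapping: 7 19 8 2 11 12 4 5 15 10 13 20 1 14 3 0 6 16 9 17 18
Walk LF starting at row 15, prepending L[row]:
  step 1: row=15, L[15]='$', prepend. Next row=LF[15]=0
  step 2: row=0, L[0]='i', prepend. Next row=LF[0]=7
  step 3: row=7, L[7]='d', prepend. Next row=LF[7]=5
  step 4: row=5, L[5]='n', prepend. Next row=LF[5]=12
  step 5: row=12, L[12]='a', prepend. Next row=LF[12]=1
  step 6: row=1, L[1]='t', prepend. Next row=LF[1]=19
  step 7: row=19, L[19]='s', prepend. Next row=LF[19]=17
  step 8: row=17, L[17]='r', prepend. Next row=LF[17]=16
  step 9: row=16, L[16]='e', prepend. Next row=LF[16]=6
  step 10: row=6, L[6]='d', prepend. Next row=LF[6]=4
  step 11: row=4, L[4]='n', prepend. Next row=LF[4]=11
  step 12: row=11, L[11]='u', prepend. Next row=LF[11]=20
  step 13: row=20, L[20]='s', prepend. Next row=LF[20]=18
  step 14: row=18, L[18]='i', prepend. Next row=LF[18]=9
  step 15: row=9, L[9]='m', prepend. Next row=LF[9]=10
  step 16: row=10, L[10]='n', prepend. Next row=LF[10]=13
  step 17: row=13, L[13]='o', prepend. Next row=LF[13]=14
  step 18: row=14, L[14]='b', prepend. Next row=LF[14]=3
  step 19: row=3, L[3]='b', prepend. Next row=LF[3]=2
  step 20: row=2, L[2]='i', prepend. Next row=LF[2]=8
  step 21: row=8, L[8]='r', prepend. Next row=LF[8]=15
Reversed output: ribbonmisunderstandi$

Answer: ribbonmisunderstandi$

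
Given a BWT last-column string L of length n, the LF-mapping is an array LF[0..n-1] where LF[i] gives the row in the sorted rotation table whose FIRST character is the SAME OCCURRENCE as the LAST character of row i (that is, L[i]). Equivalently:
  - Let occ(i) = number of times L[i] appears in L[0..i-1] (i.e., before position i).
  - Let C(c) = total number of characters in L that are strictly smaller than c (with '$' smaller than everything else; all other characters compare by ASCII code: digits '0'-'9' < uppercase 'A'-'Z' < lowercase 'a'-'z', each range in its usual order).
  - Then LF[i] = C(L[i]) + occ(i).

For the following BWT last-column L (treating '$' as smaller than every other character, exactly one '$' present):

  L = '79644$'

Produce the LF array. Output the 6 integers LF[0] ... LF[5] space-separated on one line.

Char counts: '$':1, '4':2, '6':1, '7':1, '9':1
C (first-col start): C('$')=0, C('4')=1, C('6')=3, C('7')=4, C('9')=5
L[0]='7': occ=0, LF[0]=C('7')+0=4+0=4
L[1]='9': occ=0, LF[1]=C('9')+0=5+0=5
L[2]='6': occ=0, LF[2]=C('6')+0=3+0=3
L[3]='4': occ=0, LF[3]=C('4')+0=1+0=1
L[4]='4': occ=1, LF[4]=C('4')+1=1+1=2
L[5]='$': occ=0, LF[5]=C('$')+0=0+0=0

Answer: 4 5 3 1 2 0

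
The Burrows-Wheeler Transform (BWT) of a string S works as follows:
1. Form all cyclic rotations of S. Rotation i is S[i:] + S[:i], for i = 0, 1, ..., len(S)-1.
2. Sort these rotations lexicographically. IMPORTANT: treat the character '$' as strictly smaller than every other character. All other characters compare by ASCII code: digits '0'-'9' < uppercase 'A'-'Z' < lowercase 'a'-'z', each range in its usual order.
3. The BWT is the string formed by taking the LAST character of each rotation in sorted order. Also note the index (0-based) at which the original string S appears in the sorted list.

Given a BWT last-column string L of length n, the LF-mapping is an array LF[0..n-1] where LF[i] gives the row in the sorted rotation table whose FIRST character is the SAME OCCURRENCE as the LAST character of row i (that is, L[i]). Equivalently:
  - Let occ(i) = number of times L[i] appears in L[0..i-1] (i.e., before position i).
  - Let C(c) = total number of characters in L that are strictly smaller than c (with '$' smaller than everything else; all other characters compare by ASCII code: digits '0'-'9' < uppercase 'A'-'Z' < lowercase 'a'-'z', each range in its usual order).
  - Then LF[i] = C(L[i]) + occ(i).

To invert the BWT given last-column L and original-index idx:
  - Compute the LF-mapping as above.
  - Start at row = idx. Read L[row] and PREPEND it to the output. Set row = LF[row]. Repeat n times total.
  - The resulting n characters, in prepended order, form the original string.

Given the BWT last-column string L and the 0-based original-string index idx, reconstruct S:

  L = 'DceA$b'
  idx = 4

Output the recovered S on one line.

Answer: cAbeD$

Derivation:
LF mapping: 2 4 5 1 0 3
Walk LF starting at row 4, prepending L[row]:
  step 1: row=4, L[4]='$', prepend. Next row=LF[4]=0
  step 2: row=0, L[0]='D', prepend. Next row=LF[0]=2
  step 3: row=2, L[2]='e', prepend. Next row=LF[2]=5
  step 4: row=5, L[5]='b', prepend. Next row=LF[5]=3
  step 5: row=3, L[3]='A', prepend. Next row=LF[3]=1
  step 6: row=1, L[1]='c', prepend. Next row=LF[1]=4
Reversed output: cAbeD$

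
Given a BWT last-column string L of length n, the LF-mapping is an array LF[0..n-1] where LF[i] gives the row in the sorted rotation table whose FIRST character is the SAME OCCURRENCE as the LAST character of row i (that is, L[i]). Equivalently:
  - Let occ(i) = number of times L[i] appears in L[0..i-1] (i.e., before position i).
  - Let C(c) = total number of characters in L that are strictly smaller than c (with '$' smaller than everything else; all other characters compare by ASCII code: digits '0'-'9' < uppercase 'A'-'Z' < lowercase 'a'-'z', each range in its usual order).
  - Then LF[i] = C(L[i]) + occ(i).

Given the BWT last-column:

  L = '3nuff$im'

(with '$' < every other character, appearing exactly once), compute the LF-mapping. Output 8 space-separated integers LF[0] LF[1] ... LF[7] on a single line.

Answer: 1 6 7 2 3 0 4 5

Derivation:
Char counts: '$':1, '3':1, 'f':2, 'i':1, 'm':1, 'n':1, 'u':1
C (first-col start): C('$')=0, C('3')=1, C('f')=2, C('i')=4, C('m')=5, C('n')=6, C('u')=7
L[0]='3': occ=0, LF[0]=C('3')+0=1+0=1
L[1]='n': occ=0, LF[1]=C('n')+0=6+0=6
L[2]='u': occ=0, LF[2]=C('u')+0=7+0=7
L[3]='f': occ=0, LF[3]=C('f')+0=2+0=2
L[4]='f': occ=1, LF[4]=C('f')+1=2+1=3
L[5]='$': occ=0, LF[5]=C('$')+0=0+0=0
L[6]='i': occ=0, LF[6]=C('i')+0=4+0=4
L[7]='m': occ=0, LF[7]=C('m')+0=5+0=5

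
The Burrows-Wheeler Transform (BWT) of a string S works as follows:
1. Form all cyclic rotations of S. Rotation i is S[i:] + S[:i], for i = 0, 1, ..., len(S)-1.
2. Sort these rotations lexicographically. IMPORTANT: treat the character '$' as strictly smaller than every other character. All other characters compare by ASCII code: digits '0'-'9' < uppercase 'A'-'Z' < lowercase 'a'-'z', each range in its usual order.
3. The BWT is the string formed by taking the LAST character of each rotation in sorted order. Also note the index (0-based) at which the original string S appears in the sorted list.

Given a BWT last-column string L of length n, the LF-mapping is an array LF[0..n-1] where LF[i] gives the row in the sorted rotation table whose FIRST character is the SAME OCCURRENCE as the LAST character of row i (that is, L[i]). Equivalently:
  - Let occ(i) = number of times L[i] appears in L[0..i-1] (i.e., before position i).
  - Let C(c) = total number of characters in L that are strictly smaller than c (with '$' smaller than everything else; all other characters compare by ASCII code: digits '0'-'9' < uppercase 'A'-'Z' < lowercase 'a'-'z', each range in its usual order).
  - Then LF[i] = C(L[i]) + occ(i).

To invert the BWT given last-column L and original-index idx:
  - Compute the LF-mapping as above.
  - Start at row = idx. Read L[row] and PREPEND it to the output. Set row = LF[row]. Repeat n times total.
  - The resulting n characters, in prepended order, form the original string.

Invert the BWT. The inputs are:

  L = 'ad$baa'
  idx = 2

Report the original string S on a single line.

LF mapping: 1 5 0 4 2 3
Walk LF starting at row 2, prepending L[row]:
  step 1: row=2, L[2]='$', prepend. Next row=LF[2]=0
  step 2: row=0, L[0]='a', prepend. Next row=LF[0]=1
  step 3: row=1, L[1]='d', prepend. Next row=LF[1]=5
  step 4: row=5, L[5]='a', prepend. Next row=LF[5]=3
  step 5: row=3, L[3]='b', prepend. Next row=LF[3]=4
  step 6: row=4, L[4]='a', prepend. Next row=LF[4]=2
Reversed output: abada$

Answer: abada$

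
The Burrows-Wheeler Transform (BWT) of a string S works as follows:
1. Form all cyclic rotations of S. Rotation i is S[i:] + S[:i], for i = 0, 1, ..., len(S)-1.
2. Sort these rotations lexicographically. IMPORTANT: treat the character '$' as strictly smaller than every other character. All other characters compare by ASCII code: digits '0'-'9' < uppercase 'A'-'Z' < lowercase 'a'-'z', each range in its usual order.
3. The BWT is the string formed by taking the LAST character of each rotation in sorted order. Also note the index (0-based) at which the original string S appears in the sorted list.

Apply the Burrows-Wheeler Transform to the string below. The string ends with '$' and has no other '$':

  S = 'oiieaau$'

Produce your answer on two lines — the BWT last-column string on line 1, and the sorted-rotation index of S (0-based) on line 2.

All 8 rotations (rotation i = S[i:]+S[:i]):
  rot[0] = oiieaau$
  rot[1] = iieaau$o
  rot[2] = ieaau$oi
  rot[3] = eaau$oii
  rot[4] = aau$oiie
  rot[5] = au$oiiea
  rot[6] = u$oiieaa
  rot[7] = $oiieaau
Sorted (with $ < everything):
  sorted[0] = $oiieaau  (last char: 'u')
  sorted[1] = aau$oiie  (last char: 'e')
  sorted[2] = au$oiiea  (last char: 'a')
  sorted[3] = eaau$oii  (last char: 'i')
  sorted[4] = ieaau$oi  (last char: 'i')
  sorted[5] = iieaau$o  (last char: 'o')
  sorted[6] = oiieaau$  (last char: '$')
  sorted[7] = u$oiieaa  (last char: 'a')
Last column: ueaiio$a
Original string S is at sorted index 6

Answer: ueaiio$a
6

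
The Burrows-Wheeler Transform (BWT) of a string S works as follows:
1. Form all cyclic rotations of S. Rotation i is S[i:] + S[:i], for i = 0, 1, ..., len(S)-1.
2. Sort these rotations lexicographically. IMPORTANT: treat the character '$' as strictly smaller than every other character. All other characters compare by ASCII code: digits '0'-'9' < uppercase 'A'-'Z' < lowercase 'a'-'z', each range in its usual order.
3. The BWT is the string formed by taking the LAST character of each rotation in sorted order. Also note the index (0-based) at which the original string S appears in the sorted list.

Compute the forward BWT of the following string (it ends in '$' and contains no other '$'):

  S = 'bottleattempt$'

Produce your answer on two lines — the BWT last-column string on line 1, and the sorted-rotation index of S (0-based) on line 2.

Answer: te$lttebmpttao
2

Derivation:
All 14 rotations (rotation i = S[i:]+S[:i]):
  rot[0] = bottleattempt$
  rot[1] = ottleattempt$b
  rot[2] = ttleattempt$bo
  rot[3] = tleattempt$bot
  rot[4] = leattempt$bott
  rot[5] = eattempt$bottl
  rot[6] = attempt$bottle
  rot[7] = ttempt$bottlea
  rot[8] = tempt$bottleat
  rot[9] = empt$bottleatt
  rot[10] = mpt$bottleatte
  rot[11] = pt$bottleattem
  rot[12] = t$bottleattemp
  rot[13] = $bottleattempt
Sorted (with $ < everything):
  sorted[0] = $bottleattempt  (last char: 't')
  sorted[1] = attempt$bottle  (last char: 'e')
  sorted[2] = bottleattempt$  (last char: '$')
  sorted[3] = eattempt$bottl  (last char: 'l')
  sorted[4] = empt$bottleatt  (last char: 't')
  sorted[5] = leattempt$bott  (last char: 't')
  sorted[6] = mpt$bottleatte  (last char: 'e')
  sorted[7] = ottleattempt$b  (last char: 'b')
  sorted[8] = pt$bottleattem  (last char: 'm')
  sorted[9] = t$bottleattemp  (last char: 'p')
  sorted[10] = tempt$bottleat  (last char: 't')
  sorted[11] = tleattempt$bot  (last char: 't')
  sorted[12] = ttempt$bottlea  (last char: 'a')
  sorted[13] = ttleattempt$bo  (last char: 'o')
Last column: te$lttebmpttao
Original string S is at sorted index 2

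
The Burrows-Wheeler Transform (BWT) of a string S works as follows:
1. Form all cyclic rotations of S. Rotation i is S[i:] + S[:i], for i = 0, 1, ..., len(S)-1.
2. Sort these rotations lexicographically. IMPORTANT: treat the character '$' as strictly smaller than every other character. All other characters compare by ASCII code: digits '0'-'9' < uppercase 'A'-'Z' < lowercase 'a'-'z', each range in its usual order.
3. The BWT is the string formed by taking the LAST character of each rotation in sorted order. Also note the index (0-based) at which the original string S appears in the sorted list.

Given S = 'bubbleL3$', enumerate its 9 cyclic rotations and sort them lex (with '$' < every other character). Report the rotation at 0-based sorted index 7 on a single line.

All 9 rotations (rotation i = S[i:]+S[:i]):
  rot[0] = bubbleL3$
  rot[1] = ubbleL3$b
  rot[2] = bbleL3$bu
  rot[3] = bleL3$bub
  rot[4] = leL3$bubb
  rot[5] = eL3$bubbl
  rot[6] = L3$bubble
  rot[7] = 3$bubbleL
  rot[8] = $bubbleL3
Sorted (with $ < everything):
  sorted[0] = $bubbleL3
  sorted[1] = 3$bubbleL
  sorted[2] = L3$bubble
  sorted[3] = bbleL3$bu
  sorted[4] = bleL3$bub
  sorted[5] = bubbleL3$
  sorted[6] = eL3$bubbl
  sorted[7] = leL3$bubb
  sorted[8] = ubbleL3$b
sorted[7] = leL3$bubb

Answer: leL3$bubb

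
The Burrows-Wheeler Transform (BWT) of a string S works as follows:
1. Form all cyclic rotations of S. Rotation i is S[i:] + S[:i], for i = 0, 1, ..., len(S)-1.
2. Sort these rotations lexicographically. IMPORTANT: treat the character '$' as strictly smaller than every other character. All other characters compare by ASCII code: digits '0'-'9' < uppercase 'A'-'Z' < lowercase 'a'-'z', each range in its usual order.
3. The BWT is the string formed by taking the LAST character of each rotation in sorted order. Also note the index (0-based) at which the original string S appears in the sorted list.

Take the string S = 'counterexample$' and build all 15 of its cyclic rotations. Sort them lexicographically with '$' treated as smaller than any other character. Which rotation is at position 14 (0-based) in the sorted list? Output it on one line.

All 15 rotations (rotation i = S[i:]+S[:i]):
  rot[0] = counterexample$
  rot[1] = ounterexample$c
  rot[2] = unterexample$co
  rot[3] = nterexample$cou
  rot[4] = terexample$coun
  rot[5] = erexample$count
  rot[6] = rexample$counte
  rot[7] = example$counter
  rot[8] = xample$countere
  rot[9] = ample$counterex
  rot[10] = mple$counterexa
  rot[11] = ple$counterexam
  rot[12] = le$counterexamp
  rot[13] = e$counterexampl
  rot[14] = $counterexample
Sorted (with $ < everything):
  sorted[0] = $counterexample
  sorted[1] = ample$counterex
  sorted[2] = counterexample$
  sorted[3] = e$counterexampl
  sorted[4] = erexample$count
  sorted[5] = example$counter
  sorted[6] = le$counterexamp
  sorted[7] = mple$counterexa
  sorted[8] = nterexample$cou
  sorted[9] = ounterexample$c
  sorted[10] = ple$counterexam
  sorted[11] = rexample$counte
  sorted[12] = terexample$coun
  sorted[13] = unterexample$co
  sorted[14] = xample$countere
sorted[14] = xample$countere

Answer: xample$countere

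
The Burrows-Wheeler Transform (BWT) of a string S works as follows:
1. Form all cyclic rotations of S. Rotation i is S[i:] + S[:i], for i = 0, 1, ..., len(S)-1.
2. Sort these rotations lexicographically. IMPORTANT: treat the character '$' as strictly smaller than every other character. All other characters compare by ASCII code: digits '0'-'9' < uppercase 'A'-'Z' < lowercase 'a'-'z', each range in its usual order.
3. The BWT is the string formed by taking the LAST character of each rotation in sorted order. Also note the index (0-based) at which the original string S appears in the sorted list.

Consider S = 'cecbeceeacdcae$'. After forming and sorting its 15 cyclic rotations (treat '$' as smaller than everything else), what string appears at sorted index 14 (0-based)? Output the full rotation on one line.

Answer: eeacdcae$cecbec

Derivation:
All 15 rotations (rotation i = S[i:]+S[:i]):
  rot[0] = cecbeceeacdcae$
  rot[1] = ecbeceeacdcae$c
  rot[2] = cbeceeacdcae$ce
  rot[3] = beceeacdcae$cec
  rot[4] = eceeacdcae$cecb
  rot[5] = ceeacdcae$cecbe
  rot[6] = eeacdcae$cecbec
  rot[7] = eacdcae$cecbece
  rot[8] = acdcae$cecbecee
  rot[9] = cdcae$cecbeceea
  rot[10] = dcae$cecbeceeac
  rot[11] = cae$cecbeceeacd
  rot[12] = ae$cecbeceeacdc
  rot[13] = e$cecbeceeacdca
  rot[14] = $cecbeceeacdcae
Sorted (with $ < everything):
  sorted[0] = $cecbeceeacdcae
  sorted[1] = acdcae$cecbecee
  sorted[2] = ae$cecbeceeacdc
  sorted[3] = beceeacdcae$cec
  sorted[4] = cae$cecbeceeacd
  sorted[5] = cbeceeacdcae$ce
  sorted[6] = cdcae$cecbeceea
  sorted[7] = cecbeceeacdcae$
  sorted[8] = ceeacdcae$cecbe
  sorted[9] = dcae$cecbeceeac
  sorted[10] = e$cecbeceeacdca
  sorted[11] = eacdcae$cecbece
  sorted[12] = ecbeceeacdcae$c
  sorted[13] = eceeacdcae$cecb
  sorted[14] = eeacdcae$cecbec
sorted[14] = eeacdcae$cecbec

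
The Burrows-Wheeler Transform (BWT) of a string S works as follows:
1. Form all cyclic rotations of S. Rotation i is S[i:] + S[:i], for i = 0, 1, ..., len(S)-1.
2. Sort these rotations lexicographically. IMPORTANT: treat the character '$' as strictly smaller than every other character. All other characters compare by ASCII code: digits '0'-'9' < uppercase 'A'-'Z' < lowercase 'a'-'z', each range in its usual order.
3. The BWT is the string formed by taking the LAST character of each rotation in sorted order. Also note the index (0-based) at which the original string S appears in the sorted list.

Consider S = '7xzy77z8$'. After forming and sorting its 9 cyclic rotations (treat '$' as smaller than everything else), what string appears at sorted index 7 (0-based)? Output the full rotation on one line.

All 9 rotations (rotation i = S[i:]+S[:i]):
  rot[0] = 7xzy77z8$
  rot[1] = xzy77z8$7
  rot[2] = zy77z8$7x
  rot[3] = y77z8$7xz
  rot[4] = 77z8$7xzy
  rot[5] = 7z8$7xzy7
  rot[6] = z8$7xzy77
  rot[7] = 8$7xzy77z
  rot[8] = $7xzy77z8
Sorted (with $ < everything):
  sorted[0] = $7xzy77z8
  sorted[1] = 77z8$7xzy
  sorted[2] = 7xzy77z8$
  sorted[3] = 7z8$7xzy7
  sorted[4] = 8$7xzy77z
  sorted[5] = xzy77z8$7
  sorted[6] = y77z8$7xz
  sorted[7] = z8$7xzy77
  sorted[8] = zy77z8$7x
sorted[7] = z8$7xzy77

Answer: z8$7xzy77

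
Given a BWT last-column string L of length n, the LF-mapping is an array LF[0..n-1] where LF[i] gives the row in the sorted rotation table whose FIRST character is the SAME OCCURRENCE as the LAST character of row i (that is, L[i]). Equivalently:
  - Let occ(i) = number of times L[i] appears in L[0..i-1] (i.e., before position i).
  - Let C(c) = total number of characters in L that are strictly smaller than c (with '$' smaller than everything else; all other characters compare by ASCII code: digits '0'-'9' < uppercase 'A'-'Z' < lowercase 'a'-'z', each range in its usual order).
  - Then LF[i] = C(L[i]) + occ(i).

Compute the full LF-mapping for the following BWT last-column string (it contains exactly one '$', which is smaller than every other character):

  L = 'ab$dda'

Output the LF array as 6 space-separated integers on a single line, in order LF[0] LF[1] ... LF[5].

Answer: 1 3 0 4 5 2

Derivation:
Char counts: '$':1, 'a':2, 'b':1, 'd':2
C (first-col start): C('$')=0, C('a')=1, C('b')=3, C('d')=4
L[0]='a': occ=0, LF[0]=C('a')+0=1+0=1
L[1]='b': occ=0, LF[1]=C('b')+0=3+0=3
L[2]='$': occ=0, LF[2]=C('$')+0=0+0=0
L[3]='d': occ=0, LF[3]=C('d')+0=4+0=4
L[4]='d': occ=1, LF[4]=C('d')+1=4+1=5
L[5]='a': occ=1, LF[5]=C('a')+1=1+1=2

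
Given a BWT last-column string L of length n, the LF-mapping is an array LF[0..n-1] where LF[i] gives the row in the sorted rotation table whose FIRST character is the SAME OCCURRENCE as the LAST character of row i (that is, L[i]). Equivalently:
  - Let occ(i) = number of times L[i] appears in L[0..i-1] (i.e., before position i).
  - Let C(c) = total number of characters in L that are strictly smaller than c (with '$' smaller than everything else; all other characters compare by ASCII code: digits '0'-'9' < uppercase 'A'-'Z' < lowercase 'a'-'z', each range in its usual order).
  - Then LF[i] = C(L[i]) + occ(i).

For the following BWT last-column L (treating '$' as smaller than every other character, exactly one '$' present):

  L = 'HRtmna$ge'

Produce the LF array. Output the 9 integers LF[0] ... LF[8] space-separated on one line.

Answer: 1 2 8 6 7 3 0 5 4

Derivation:
Char counts: '$':1, 'H':1, 'R':1, 'a':1, 'e':1, 'g':1, 'm':1, 'n':1, 't':1
C (first-col start): C('$')=0, C('H')=1, C('R')=2, C('a')=3, C('e')=4, C('g')=5, C('m')=6, C('n')=7, C('t')=8
L[0]='H': occ=0, LF[0]=C('H')+0=1+0=1
L[1]='R': occ=0, LF[1]=C('R')+0=2+0=2
L[2]='t': occ=0, LF[2]=C('t')+0=8+0=8
L[3]='m': occ=0, LF[3]=C('m')+0=6+0=6
L[4]='n': occ=0, LF[4]=C('n')+0=7+0=7
L[5]='a': occ=0, LF[5]=C('a')+0=3+0=3
L[6]='$': occ=0, LF[6]=C('$')+0=0+0=0
L[7]='g': occ=0, LF[7]=C('g')+0=5+0=5
L[8]='e': occ=0, LF[8]=C('e')+0=4+0=4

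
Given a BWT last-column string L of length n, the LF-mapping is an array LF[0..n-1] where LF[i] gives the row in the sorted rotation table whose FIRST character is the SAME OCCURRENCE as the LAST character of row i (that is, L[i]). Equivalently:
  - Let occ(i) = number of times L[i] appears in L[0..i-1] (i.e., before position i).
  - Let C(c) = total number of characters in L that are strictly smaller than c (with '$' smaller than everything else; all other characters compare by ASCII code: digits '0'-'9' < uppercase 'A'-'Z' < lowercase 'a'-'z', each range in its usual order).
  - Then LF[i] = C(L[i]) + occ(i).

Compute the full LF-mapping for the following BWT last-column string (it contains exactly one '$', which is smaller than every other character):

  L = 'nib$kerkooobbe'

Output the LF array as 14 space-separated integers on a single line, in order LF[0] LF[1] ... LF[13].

Char counts: '$':1, 'b':3, 'e':2, 'i':1, 'k':2, 'n':1, 'o':3, 'r':1
C (first-col start): C('$')=0, C('b')=1, C('e')=4, C('i')=6, C('k')=7, C('n')=9, C('o')=10, C('r')=13
L[0]='n': occ=0, LF[0]=C('n')+0=9+0=9
L[1]='i': occ=0, LF[1]=C('i')+0=6+0=6
L[2]='b': occ=0, LF[2]=C('b')+0=1+0=1
L[3]='$': occ=0, LF[3]=C('$')+0=0+0=0
L[4]='k': occ=0, LF[4]=C('k')+0=7+0=7
L[5]='e': occ=0, LF[5]=C('e')+0=4+0=4
L[6]='r': occ=0, LF[6]=C('r')+0=13+0=13
L[7]='k': occ=1, LF[7]=C('k')+1=7+1=8
L[8]='o': occ=0, LF[8]=C('o')+0=10+0=10
L[9]='o': occ=1, LF[9]=C('o')+1=10+1=11
L[10]='o': occ=2, LF[10]=C('o')+2=10+2=12
L[11]='b': occ=1, LF[11]=C('b')+1=1+1=2
L[12]='b': occ=2, LF[12]=C('b')+2=1+2=3
L[13]='e': occ=1, LF[13]=C('e')+1=4+1=5

Answer: 9 6 1 0 7 4 13 8 10 11 12 2 3 5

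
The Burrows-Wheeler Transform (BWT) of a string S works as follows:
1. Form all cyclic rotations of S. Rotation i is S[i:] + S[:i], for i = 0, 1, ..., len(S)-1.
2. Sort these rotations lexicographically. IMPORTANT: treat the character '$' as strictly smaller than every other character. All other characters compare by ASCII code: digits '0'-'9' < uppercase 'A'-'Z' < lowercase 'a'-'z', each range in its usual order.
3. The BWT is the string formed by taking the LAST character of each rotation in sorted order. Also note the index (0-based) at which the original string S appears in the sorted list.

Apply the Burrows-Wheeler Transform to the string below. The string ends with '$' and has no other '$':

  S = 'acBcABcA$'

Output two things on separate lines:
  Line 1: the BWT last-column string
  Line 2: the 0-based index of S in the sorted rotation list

All 9 rotations (rotation i = S[i:]+S[:i]):
  rot[0] = acBcABcA$
  rot[1] = cBcABcA$a
  rot[2] = BcABcA$ac
  rot[3] = cABcA$acB
  rot[4] = ABcA$acBc
  rot[5] = BcA$acBcA
  rot[6] = cA$acBcAB
  rot[7] = A$acBcABc
  rot[8] = $acBcABcA
Sorted (with $ < everything):
  sorted[0] = $acBcABcA  (last char: 'A')
  sorted[1] = A$acBcABc  (last char: 'c')
  sorted[2] = ABcA$acBc  (last char: 'c')
  sorted[3] = BcA$acBcA  (last char: 'A')
  sorted[4] = BcABcA$ac  (last char: 'c')
  sorted[5] = acBcABcA$  (last char: '$')
  sorted[6] = cA$acBcAB  (last char: 'B')
  sorted[7] = cABcA$acB  (last char: 'B')
  sorted[8] = cBcABcA$a  (last char: 'a')
Last column: AccAc$BBa
Original string S is at sorted index 5

Answer: AccAc$BBa
5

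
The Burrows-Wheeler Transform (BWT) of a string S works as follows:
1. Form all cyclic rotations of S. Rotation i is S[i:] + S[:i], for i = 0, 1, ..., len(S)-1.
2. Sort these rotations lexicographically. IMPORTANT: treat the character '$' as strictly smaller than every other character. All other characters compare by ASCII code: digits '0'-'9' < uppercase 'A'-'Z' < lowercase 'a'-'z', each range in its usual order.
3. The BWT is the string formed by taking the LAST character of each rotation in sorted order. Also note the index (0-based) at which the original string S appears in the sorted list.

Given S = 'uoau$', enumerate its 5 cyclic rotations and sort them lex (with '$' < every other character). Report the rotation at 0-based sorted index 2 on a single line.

Answer: oau$u

Derivation:
All 5 rotations (rotation i = S[i:]+S[:i]):
  rot[0] = uoau$
  rot[1] = oau$u
  rot[2] = au$uo
  rot[3] = u$uoa
  rot[4] = $uoau
Sorted (with $ < everything):
  sorted[0] = $uoau
  sorted[1] = au$uo
  sorted[2] = oau$u
  sorted[3] = u$uoa
  sorted[4] = uoau$
sorted[2] = oau$u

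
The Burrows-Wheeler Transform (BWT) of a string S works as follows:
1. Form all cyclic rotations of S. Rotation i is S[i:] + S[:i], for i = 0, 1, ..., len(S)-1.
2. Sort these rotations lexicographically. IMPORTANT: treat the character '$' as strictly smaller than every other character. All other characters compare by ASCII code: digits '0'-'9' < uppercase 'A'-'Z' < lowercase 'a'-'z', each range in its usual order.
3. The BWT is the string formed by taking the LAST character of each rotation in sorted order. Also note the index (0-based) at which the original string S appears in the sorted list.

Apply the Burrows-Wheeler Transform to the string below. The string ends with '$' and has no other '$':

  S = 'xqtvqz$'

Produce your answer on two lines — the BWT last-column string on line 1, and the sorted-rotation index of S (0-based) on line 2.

Answer: zxvqt$q
5

Derivation:
All 7 rotations (rotation i = S[i:]+S[:i]):
  rot[0] = xqtvqz$
  rot[1] = qtvqz$x
  rot[2] = tvqz$xq
  rot[3] = vqz$xqt
  rot[4] = qz$xqtv
  rot[5] = z$xqtvq
  rot[6] = $xqtvqz
Sorted (with $ < everything):
  sorted[0] = $xqtvqz  (last char: 'z')
  sorted[1] = qtvqz$x  (last char: 'x')
  sorted[2] = qz$xqtv  (last char: 'v')
  sorted[3] = tvqz$xq  (last char: 'q')
  sorted[4] = vqz$xqt  (last char: 't')
  sorted[5] = xqtvqz$  (last char: '$')
  sorted[6] = z$xqtvq  (last char: 'q')
Last column: zxvqt$q
Original string S is at sorted index 5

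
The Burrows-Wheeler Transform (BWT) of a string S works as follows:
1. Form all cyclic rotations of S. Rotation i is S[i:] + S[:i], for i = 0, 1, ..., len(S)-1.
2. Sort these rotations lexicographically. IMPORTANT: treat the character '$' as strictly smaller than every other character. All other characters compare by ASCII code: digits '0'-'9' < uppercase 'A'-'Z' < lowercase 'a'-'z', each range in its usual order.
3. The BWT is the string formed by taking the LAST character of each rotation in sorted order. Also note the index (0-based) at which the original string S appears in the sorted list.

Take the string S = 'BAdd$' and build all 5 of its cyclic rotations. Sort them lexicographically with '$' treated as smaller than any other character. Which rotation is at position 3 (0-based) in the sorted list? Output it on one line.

All 5 rotations (rotation i = S[i:]+S[:i]):
  rot[0] = BAdd$
  rot[1] = Add$B
  rot[2] = dd$BA
  rot[3] = d$BAd
  rot[4] = $BAdd
Sorted (with $ < everything):
  sorted[0] = $BAdd
  sorted[1] = Add$B
  sorted[2] = BAdd$
  sorted[3] = d$BAd
  sorted[4] = dd$BA
sorted[3] = d$BAd

Answer: d$BAd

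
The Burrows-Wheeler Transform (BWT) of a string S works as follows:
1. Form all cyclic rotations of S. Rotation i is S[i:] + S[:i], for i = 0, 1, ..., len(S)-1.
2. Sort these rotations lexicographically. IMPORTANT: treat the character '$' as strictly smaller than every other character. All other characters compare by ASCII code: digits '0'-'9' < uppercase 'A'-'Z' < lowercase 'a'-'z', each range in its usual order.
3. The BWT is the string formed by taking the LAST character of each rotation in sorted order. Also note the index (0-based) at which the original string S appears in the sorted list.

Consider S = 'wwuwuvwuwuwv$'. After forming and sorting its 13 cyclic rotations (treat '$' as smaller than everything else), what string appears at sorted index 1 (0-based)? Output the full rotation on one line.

Answer: uvwuwuwv$wwuw

Derivation:
All 13 rotations (rotation i = S[i:]+S[:i]):
  rot[0] = wwuwuvwuwuwv$
  rot[1] = wuwuvwuwuwv$w
  rot[2] = uwuvwuwuwv$ww
  rot[3] = wuvwuwuwv$wwu
  rot[4] = uvwuwuwv$wwuw
  rot[5] = vwuwuwv$wwuwu
  rot[6] = wuwuwv$wwuwuv
  rot[7] = uwuwv$wwuwuvw
  rot[8] = wuwv$wwuwuvwu
  rot[9] = uwv$wwuwuvwuw
  rot[10] = wv$wwuwuvwuwu
  rot[11] = v$wwuwuvwuwuw
  rot[12] = $wwuwuvwuwuwv
Sorted (with $ < everything):
  sorted[0] = $wwuwuvwuwuwv
  sorted[1] = uvwuwuwv$wwuw
  sorted[2] = uwuvwuwuwv$ww
  sorted[3] = uwuwv$wwuwuvw
  sorted[4] = uwv$wwuwuvwuw
  sorted[5] = v$wwuwuvwuwuw
  sorted[6] = vwuwuwv$wwuwu
  sorted[7] = wuvwuwuwv$wwu
  sorted[8] = wuwuvwuwuwv$w
  sorted[9] = wuwuwv$wwuwuv
  sorted[10] = wuwv$wwuwuvwu
  sorted[11] = wv$wwuwuvwuwu
  sorted[12] = wwuwuvwuwuwv$
sorted[1] = uvwuwuwv$wwuw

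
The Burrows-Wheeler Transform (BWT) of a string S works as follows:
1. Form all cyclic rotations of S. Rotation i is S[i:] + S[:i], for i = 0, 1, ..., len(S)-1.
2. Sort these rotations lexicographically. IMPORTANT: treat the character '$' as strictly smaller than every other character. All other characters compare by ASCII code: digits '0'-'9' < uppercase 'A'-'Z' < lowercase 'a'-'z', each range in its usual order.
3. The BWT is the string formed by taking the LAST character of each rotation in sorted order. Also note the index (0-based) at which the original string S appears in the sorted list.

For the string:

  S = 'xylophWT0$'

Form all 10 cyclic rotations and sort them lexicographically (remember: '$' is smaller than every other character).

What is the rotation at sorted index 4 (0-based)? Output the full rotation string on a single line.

All 10 rotations (rotation i = S[i:]+S[:i]):
  rot[0] = xylophWT0$
  rot[1] = ylophWT0$x
  rot[2] = lophWT0$xy
  rot[3] = ophWT0$xyl
  rot[4] = phWT0$xylo
  rot[5] = hWT0$xylop
  rot[6] = WT0$xyloph
  rot[7] = T0$xylophW
  rot[8] = 0$xylophWT
  rot[9] = $xylophWT0
Sorted (with $ < everything):
  sorted[0] = $xylophWT0
  sorted[1] = 0$xylophWT
  sorted[2] = T0$xylophW
  sorted[3] = WT0$xyloph
  sorted[4] = hWT0$xylop
  sorted[5] = lophWT0$xy
  sorted[6] = ophWT0$xyl
  sorted[7] = phWT0$xylo
  sorted[8] = xylophWT0$
  sorted[9] = ylophWT0$x
sorted[4] = hWT0$xylop

Answer: hWT0$xylop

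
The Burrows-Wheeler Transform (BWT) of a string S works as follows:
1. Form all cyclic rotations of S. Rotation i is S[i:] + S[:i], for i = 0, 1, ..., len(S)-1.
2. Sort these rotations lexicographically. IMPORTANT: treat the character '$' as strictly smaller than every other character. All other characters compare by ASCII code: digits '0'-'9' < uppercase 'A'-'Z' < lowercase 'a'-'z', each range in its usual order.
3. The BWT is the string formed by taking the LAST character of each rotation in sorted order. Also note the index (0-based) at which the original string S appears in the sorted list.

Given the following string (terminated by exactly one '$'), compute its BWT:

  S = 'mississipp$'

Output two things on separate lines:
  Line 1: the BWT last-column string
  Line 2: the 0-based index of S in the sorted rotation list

All 11 rotations (rotation i = S[i:]+S[:i]):
  rot[0] = mississipp$
  rot[1] = ississipp$m
  rot[2] = ssissipp$mi
  rot[3] = sissipp$mis
  rot[4] = issipp$miss
  rot[5] = ssipp$missi
  rot[6] = sipp$missis
  rot[7] = ipp$mississ
  rot[8] = pp$mississi
  rot[9] = p$mississip
  rot[10] = $mississipp
Sorted (with $ < everything):
  sorted[0] = $mississipp  (last char: 'p')
  sorted[1] = ipp$mississ  (last char: 's')
  sorted[2] = issipp$miss  (last char: 's')
  sorted[3] = ississipp$m  (last char: 'm')
  sorted[4] = mississipp$  (last char: '$')
  sorted[5] = p$mississip  (last char: 'p')
  sorted[6] = pp$mississi  (last char: 'i')
  sorted[7] = sipp$missis  (last char: 's')
  sorted[8] = sissipp$mis  (last char: 's')
  sorted[9] = ssipp$missi  (last char: 'i')
  sorted[10] = ssissipp$mi  (last char: 'i')
Last column: pssm$pissii
Original string S is at sorted index 4

Answer: pssm$pissii
4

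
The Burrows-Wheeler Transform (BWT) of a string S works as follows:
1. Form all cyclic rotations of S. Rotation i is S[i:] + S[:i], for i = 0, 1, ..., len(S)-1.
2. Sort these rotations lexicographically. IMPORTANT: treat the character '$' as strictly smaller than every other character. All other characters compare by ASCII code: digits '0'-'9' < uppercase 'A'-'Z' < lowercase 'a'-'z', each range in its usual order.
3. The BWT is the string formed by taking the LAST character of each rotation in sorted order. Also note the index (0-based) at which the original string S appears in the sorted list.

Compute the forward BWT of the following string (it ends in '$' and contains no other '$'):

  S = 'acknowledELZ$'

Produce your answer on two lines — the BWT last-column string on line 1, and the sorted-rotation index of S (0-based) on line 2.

Answer: ZdEL$aelcwkno
4

Derivation:
All 13 rotations (rotation i = S[i:]+S[:i]):
  rot[0] = acknowledELZ$
  rot[1] = cknowledELZ$a
  rot[2] = knowledELZ$ac
  rot[3] = nowledELZ$ack
  rot[4] = owledELZ$ackn
  rot[5] = wledELZ$ackno
  rot[6] = ledELZ$acknow
  rot[7] = edELZ$acknowl
  rot[8] = dELZ$acknowle
  rot[9] = ELZ$acknowled
  rot[10] = LZ$acknowledE
  rot[11] = Z$acknowledEL
  rot[12] = $acknowledELZ
Sorted (with $ < everything):
  sorted[0] = $acknowledELZ  (last char: 'Z')
  sorted[1] = ELZ$acknowled  (last char: 'd')
  sorted[2] = LZ$acknowledE  (last char: 'E')
  sorted[3] = Z$acknowledEL  (last char: 'L')
  sorted[4] = acknowledELZ$  (last char: '$')
  sorted[5] = cknowledELZ$a  (last char: 'a')
  sorted[6] = dELZ$acknowle  (last char: 'e')
  sorted[7] = edELZ$acknowl  (last char: 'l')
  sorted[8] = knowledELZ$ac  (last char: 'c')
  sorted[9] = ledELZ$acknow  (last char: 'w')
  sorted[10] = nowledELZ$ack  (last char: 'k')
  sorted[11] = owledELZ$ackn  (last char: 'n')
  sorted[12] = wledELZ$ackno  (last char: 'o')
Last column: ZdEL$aelcwkno
Original string S is at sorted index 4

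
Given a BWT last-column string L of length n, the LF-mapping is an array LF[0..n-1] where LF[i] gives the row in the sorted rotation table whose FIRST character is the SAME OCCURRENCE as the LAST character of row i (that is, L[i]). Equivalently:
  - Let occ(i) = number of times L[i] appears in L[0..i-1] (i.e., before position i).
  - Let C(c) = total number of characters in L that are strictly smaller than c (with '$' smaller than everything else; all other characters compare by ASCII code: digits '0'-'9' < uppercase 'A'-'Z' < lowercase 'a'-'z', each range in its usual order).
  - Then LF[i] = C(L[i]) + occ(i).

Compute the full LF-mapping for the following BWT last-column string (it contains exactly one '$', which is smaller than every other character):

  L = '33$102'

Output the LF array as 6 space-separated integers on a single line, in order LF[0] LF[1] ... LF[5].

Char counts: '$':1, '0':1, '1':1, '2':1, '3':2
C (first-col start): C('$')=0, C('0')=1, C('1')=2, C('2')=3, C('3')=4
L[0]='3': occ=0, LF[0]=C('3')+0=4+0=4
L[1]='3': occ=1, LF[1]=C('3')+1=4+1=5
L[2]='$': occ=0, LF[2]=C('$')+0=0+0=0
L[3]='1': occ=0, LF[3]=C('1')+0=2+0=2
L[4]='0': occ=0, LF[4]=C('0')+0=1+0=1
L[5]='2': occ=0, LF[5]=C('2')+0=3+0=3

Answer: 4 5 0 2 1 3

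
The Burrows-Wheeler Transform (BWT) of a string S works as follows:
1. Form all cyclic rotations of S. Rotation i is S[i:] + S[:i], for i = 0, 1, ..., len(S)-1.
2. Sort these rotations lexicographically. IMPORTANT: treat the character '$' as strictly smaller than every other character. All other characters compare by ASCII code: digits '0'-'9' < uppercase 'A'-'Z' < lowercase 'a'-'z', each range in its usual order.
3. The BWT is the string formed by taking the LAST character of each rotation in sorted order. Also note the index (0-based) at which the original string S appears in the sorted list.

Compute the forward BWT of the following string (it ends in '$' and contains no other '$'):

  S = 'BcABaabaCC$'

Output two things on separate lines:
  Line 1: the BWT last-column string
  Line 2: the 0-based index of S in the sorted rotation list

Answer: CcA$CabBaaB
3

Derivation:
All 11 rotations (rotation i = S[i:]+S[:i]):
  rot[0] = BcABaabaCC$
  rot[1] = cABaabaCC$B
  rot[2] = ABaabaCC$Bc
  rot[3] = BaabaCC$BcA
  rot[4] = aabaCC$BcAB
  rot[5] = abaCC$BcABa
  rot[6] = baCC$BcABaa
  rot[7] = aCC$BcABaab
  rot[8] = CC$BcABaaba
  rot[9] = C$BcABaabaC
  rot[10] = $BcABaabaCC
Sorted (with $ < everything):
  sorted[0] = $BcABaabaCC  (last char: 'C')
  sorted[1] = ABaabaCC$Bc  (last char: 'c')
  sorted[2] = BaabaCC$BcA  (last char: 'A')
  sorted[3] = BcABaabaCC$  (last char: '$')
  sorted[4] = C$BcABaabaC  (last char: 'C')
  sorted[5] = CC$BcABaaba  (last char: 'a')
  sorted[6] = aCC$BcABaab  (last char: 'b')
  sorted[7] = aabaCC$BcAB  (last char: 'B')
  sorted[8] = abaCC$BcABa  (last char: 'a')
  sorted[9] = baCC$BcABaa  (last char: 'a')
  sorted[10] = cABaabaCC$B  (last char: 'B')
Last column: CcA$CabBaaB
Original string S is at sorted index 3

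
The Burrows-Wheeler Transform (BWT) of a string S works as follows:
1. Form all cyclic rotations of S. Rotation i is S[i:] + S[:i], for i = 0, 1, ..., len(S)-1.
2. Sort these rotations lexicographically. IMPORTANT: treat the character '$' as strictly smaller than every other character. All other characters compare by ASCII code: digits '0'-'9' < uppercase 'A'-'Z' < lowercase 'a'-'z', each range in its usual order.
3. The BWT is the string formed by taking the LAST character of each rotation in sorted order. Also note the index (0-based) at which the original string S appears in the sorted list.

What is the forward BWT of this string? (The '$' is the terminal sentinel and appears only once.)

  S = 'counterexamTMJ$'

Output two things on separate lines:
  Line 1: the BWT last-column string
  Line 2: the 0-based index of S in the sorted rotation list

Answer: JMTmx$traucenoe
5

Derivation:
All 15 rotations (rotation i = S[i:]+S[:i]):
  rot[0] = counterexamTMJ$
  rot[1] = ounterexamTMJ$c
  rot[2] = unterexamTMJ$co
  rot[3] = nterexamTMJ$cou
  rot[4] = terexamTMJ$coun
  rot[5] = erexamTMJ$count
  rot[6] = rexamTMJ$counte
  rot[7] = examTMJ$counter
  rot[8] = xamTMJ$countere
  rot[9] = amTMJ$counterex
  rot[10] = mTMJ$counterexa
  rot[11] = TMJ$counterexam
  rot[12] = MJ$counterexamT
  rot[13] = J$counterexamTM
  rot[14] = $counterexamTMJ
Sorted (with $ < everything):
  sorted[0] = $counterexamTMJ  (last char: 'J')
  sorted[1] = J$counterexamTM  (last char: 'M')
  sorted[2] = MJ$counterexamT  (last char: 'T')
  sorted[3] = TMJ$counterexam  (last char: 'm')
  sorted[4] = amTMJ$counterex  (last char: 'x')
  sorted[5] = counterexamTMJ$  (last char: '$')
  sorted[6] = erexamTMJ$count  (last char: 't')
  sorted[7] = examTMJ$counter  (last char: 'r')
  sorted[8] = mTMJ$counterexa  (last char: 'a')
  sorted[9] = nterexamTMJ$cou  (last char: 'u')
  sorted[10] = ounterexamTMJ$c  (last char: 'c')
  sorted[11] = rexamTMJ$counte  (last char: 'e')
  sorted[12] = terexamTMJ$coun  (last char: 'n')
  sorted[13] = unterexamTMJ$co  (last char: 'o')
  sorted[14] = xamTMJ$countere  (last char: 'e')
Last column: JMTmx$traucenoe
Original string S is at sorted index 5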